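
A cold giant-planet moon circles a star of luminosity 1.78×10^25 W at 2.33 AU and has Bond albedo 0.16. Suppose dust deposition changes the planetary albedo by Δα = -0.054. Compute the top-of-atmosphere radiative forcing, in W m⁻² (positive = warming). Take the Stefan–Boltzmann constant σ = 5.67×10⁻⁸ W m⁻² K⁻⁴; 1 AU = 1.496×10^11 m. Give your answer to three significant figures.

0.157 W m⁻²

d = 2.33 × 1.496×10^11 m = 3.486×10^11 m.
Flux at the orbit: S = L/(4πd²) = 1.78×10^25/(4π·(3.49×10^11)²) = 11.66 W m⁻².
ΔF = −(S/4)Δα = −(11.66/4)×(-0.054) = 0.1574 W m⁻².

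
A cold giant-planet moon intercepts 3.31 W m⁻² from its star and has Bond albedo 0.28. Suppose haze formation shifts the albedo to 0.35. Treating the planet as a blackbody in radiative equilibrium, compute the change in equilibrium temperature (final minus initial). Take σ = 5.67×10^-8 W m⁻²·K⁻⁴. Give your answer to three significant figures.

-1.44 K

With α = 0.28, T₁ = 56.94 K.
With α = 0.35, T₂ = 55.50 K.
ΔT = T₂ − T₁ = -1.437 K.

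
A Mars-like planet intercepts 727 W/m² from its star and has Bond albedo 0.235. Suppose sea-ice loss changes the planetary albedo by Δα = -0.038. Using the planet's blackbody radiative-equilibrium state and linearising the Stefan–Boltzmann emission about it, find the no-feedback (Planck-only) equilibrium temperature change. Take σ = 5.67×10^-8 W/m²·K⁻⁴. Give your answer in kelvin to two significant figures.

Reference equilibrium: T_e = [S(1−α)/(4σ)]^(1/4) = 222.5 K.
TOA radiative forcing: ΔF = −S·Δα/4 = −727.0·(-0.038)/4 = 6.906 W/m².
The Planck feedback parameter is 4σT_e³ = 2.499 W/m²/K.
Hence the no-feedback warming is ΔF/(4σT_e³) = 2.76 K.

2.8 K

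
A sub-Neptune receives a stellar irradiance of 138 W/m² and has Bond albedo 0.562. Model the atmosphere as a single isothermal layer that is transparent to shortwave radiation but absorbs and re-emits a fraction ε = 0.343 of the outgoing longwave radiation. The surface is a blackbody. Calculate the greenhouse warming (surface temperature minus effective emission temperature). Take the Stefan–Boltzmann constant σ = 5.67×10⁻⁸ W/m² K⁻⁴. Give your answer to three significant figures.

At the top of the atmosphere, σT_e⁴ = S(1−α)/4 = 15.11 W/m², giving T_e = 127.8 K.
The surface balance (absorbed SW + ε·downward IR = σT_s⁴) with T_a⁴ = T_s⁴/2 reduces to T_s = T_e·[2/(2−ε)]^¼ = 133.9 K.
Greenhouse warming: T_s − T_e = 6.153 K.

6.15 K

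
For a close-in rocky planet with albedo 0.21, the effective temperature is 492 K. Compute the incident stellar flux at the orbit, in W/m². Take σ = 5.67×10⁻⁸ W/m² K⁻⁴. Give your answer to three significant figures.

From S(1−α)/4 = σT⁴: S = 4σT⁴/(1−α).
σT⁴ = 5.67×10⁻⁸·(492)⁴ = 3322 W/m².
So S = 4×3322/(1−0.21) = 16820 W/m².

16800 W/m²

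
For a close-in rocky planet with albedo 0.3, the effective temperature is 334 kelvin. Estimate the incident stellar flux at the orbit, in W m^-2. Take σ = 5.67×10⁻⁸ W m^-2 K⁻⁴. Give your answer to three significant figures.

From S(1−α)/4 = σT⁴: S = 4σT⁴/(1−α).
The emitted flux is σT⁴ = 705.6 W m^-2.
So S = 4×705.6/(1−0.3) = 4032 W m^-2.

4030 W m^-2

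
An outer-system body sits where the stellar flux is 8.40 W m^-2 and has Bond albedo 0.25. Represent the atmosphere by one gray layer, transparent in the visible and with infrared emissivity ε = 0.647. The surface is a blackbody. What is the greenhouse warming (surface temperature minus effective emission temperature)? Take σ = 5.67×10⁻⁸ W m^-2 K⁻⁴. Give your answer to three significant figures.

7.45 kelvin

At the top of the atmosphere, σT_e⁴ = S(1−α)/4 = 1.575 W m^-2, giving T_e = 72.60 K.
The surface balance (absorbed SW + ε·downward IR = σT_s⁴) with T_a⁴ = T_s⁴/2 reduces to T_s = T_e·[2/(2−ε)]^¼ = 80.05 K.
Greenhouse warming: T_s − T_e = 7.451 K.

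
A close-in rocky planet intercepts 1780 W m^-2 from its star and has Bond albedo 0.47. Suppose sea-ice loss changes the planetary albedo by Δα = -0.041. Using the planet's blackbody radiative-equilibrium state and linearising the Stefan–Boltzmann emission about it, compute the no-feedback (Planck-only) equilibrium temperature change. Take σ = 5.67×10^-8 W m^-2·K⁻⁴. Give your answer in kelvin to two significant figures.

4.9 kelvin

Reference equilibrium: T_e = [S(1−α)/(4σ)]^(1/4) = 254.0 K.
TOA radiative forcing: ΔF = −S·Δα/4 = −1780·(-0.041)/4 = 18.25 W m^-2.
The Planck feedback parameter is 4σT_e³ = 3.715 W m^-2/K.
So ΔT₀ = 18.25/3.715 = 4.91 K.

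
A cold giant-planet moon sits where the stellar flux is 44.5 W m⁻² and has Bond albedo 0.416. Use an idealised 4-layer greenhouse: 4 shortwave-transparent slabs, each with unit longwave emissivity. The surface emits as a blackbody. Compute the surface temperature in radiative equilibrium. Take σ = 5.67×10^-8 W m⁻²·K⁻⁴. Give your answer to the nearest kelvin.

Top-of-atmosphere balance: σT_e⁴ = S(1−α)/4 = 6.497 W m⁻² → T_e = 103.5 K.
With N = 4 opaque layers, T_s = (N+1)^(1/4)·T_e = 5^(1/4)·103.5 = 154.7 K.

155 K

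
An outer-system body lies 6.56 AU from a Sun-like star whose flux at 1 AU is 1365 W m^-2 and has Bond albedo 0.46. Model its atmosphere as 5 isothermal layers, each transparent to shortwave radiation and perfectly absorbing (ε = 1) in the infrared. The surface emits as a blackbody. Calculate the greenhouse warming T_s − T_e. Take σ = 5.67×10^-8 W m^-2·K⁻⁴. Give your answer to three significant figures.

Flux at the orbit: S = 1365/(6.56)² = 31.72 W m^-2.
Top-of-atmosphere balance: σT_e⁴ = S(1−α)/4 = 4.282 W m^-2 → T_e = 93.22 K.
T_s = (N+1)^(1/4)·T_e = 145.9 K.
So the greenhouse effect raises the surface by 145.9 − 93.22 = 52.68 K.

52.7 K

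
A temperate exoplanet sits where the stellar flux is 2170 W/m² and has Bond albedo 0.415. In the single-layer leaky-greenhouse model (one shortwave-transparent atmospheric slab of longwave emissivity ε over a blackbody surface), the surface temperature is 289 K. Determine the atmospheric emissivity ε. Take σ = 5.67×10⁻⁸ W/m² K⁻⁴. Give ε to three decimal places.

0.395

TOA balance gives T_e = 273.5 K.
Since (2−ε)/2 = (T_e/T_s)⁴ = 0.8024, ε = 0.3952.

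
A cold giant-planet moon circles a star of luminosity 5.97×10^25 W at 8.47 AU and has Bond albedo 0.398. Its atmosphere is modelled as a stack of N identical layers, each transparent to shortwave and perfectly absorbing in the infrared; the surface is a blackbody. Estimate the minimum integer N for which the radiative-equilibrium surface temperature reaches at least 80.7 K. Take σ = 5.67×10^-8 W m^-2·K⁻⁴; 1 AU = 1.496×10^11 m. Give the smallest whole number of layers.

Orbital distance: d = 8.47 AU = 1.267×10^12 m.
S = L/(4πd²) = 2.959 W m^-2.
OLR = S(1−α)/4 = 0.4453 W m^-2; the top layer radiates at T_e = 52.94 K.
Since T_s⁴ = (N+1)T_e⁴, we need N ≥ (T_s/T_e)⁴ − 1 = 4.400.
The minimum whole number is N = 5.

5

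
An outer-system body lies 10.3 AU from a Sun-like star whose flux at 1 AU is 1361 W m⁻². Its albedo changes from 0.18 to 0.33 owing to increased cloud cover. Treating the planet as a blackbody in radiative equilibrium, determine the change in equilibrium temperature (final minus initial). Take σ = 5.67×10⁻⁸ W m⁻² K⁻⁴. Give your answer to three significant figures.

-4.06 kelvin

Flux at the orbit: S = 1361/(10.3)² = 12.83 W m⁻².
Initial: T₁ = [S(1−0.18)/(4σ)]^(1/4) = 82.53 K.
After:  T₂ = [12.83·0.67/(4σ)]^(1/4) = 78.46 K.
Change: 78.46 − 82.53 = -4.065 K.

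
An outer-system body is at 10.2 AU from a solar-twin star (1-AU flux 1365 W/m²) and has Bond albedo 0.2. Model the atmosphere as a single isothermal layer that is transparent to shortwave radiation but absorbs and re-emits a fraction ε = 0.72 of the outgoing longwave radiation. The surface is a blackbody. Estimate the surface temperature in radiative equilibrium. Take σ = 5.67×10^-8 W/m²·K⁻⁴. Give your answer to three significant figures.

By the inverse-square law, S = 1365/10.2² = 13.12 W/m².
Effective emission temperature (TOA balance): σT_e⁴ = S(1−α)/4 = 2.624 W/m² → T_e = 82.48 K.
For a single slab of emissivity ε, T_s⁴ = 2T_e⁴/(2−ε); thus T_s = 82.48·(1.562)^(1/4) = 92.21 K.

92.2 K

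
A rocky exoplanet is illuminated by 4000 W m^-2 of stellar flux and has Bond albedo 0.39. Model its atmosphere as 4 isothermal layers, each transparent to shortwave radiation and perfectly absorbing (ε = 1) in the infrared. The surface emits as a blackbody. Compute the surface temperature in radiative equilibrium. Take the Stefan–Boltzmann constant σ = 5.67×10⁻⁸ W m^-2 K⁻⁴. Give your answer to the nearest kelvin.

The effective emission temperature is T_e = [S(1−α)/(4σ)]^¼ = 322.1 K.
For an N-layer opaque stack, T_s⁴ = (N+1)T_e⁴, hence T_s = (5)^(1/4)×322.1 K = 481.6 K.

482 K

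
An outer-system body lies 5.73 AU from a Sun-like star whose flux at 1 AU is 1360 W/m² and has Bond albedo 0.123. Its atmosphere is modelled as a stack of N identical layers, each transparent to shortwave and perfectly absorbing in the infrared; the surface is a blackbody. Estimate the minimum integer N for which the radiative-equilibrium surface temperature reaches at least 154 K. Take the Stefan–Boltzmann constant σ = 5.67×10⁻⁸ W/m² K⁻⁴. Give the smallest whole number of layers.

3

Irradiance scales as 1/d², so S = 1360 W/m² × (1/5.73)² = 41.42 W/m².
Top-of-atmosphere balance: σT_e⁴ = S(1−α)/4 = 9.082 W/m² → T_e = 112.5 K.
T_s = (N+1)^(1/4)·T_e ≥ 154 K requires N+1 ≥ (T_s/T_e)⁴ = (154/112.5)⁴ = 3.512.
The minimum whole number is N = 3.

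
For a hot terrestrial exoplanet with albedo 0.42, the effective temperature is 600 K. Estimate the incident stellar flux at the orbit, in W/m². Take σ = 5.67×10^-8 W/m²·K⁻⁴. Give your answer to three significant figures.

50700 W/m²

From S(1−α)/4 = σT⁴: S = 4σT⁴/(1−α).
σT⁴ = 5.67×10⁻⁸·(600)⁴ = 7348 W/m².
So S = 4×7348/(1−0.42) = 50680 W/m².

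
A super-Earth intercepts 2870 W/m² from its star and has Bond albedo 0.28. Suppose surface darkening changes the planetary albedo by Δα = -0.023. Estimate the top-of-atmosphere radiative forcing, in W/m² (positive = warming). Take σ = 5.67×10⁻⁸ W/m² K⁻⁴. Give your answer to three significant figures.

The change in absorbed flux is Δ[S(1−α)/4] = −SΔα/4 = 16.50 W/m².

16.5 W/m²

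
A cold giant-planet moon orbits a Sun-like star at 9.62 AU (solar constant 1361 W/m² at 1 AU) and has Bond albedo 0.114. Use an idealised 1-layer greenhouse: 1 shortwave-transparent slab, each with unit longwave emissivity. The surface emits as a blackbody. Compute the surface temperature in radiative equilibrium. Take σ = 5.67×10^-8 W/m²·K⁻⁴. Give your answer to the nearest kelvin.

Irradiance scales as 1/d², so S = 1361 W/m² × (1/9.62)² = 14.71 W/m².
The effective emission temperature is T_e = [S(1−α)/(4σ)]^¼ = 87.06 K.
With N = 1 opaque layers, T_s = (N+1)^(1/4)·T_e = 2^(1/4)·87.06 = 103.5 K.

104 kelvin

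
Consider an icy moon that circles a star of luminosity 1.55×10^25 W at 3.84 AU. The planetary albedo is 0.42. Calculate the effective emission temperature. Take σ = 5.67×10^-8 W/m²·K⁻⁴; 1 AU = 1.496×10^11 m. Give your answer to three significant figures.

Orbital distance: d = 3.84 AU = 5.745×10^11 m.
Spreading L over a sphere of radius d: S = 1.55×10^25/(4π·5.74×10^11²) = 3.738 W/m².
Absorbed flux (global mean): S(1−α)/4 = 3.738·0.58/4 = 0.5420 W/m².
Set σT⁴ = 0.5420 → T = (0.5420/σ)^(1/4) = 55.60 K.

55.6 kelvin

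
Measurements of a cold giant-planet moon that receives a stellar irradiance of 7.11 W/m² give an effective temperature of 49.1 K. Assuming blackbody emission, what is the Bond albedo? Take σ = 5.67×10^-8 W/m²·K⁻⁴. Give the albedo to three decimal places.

0.815

Energy balance: S(1−α)/4 = σT⁴, so 1−α = 4σT⁴/S.
4σT⁴ = 4·5.67×10⁻⁸·(49.1)⁴ = 1.318 W/m².
1−α = 1.318/7.110 = 0.1854, so α = 0.8146.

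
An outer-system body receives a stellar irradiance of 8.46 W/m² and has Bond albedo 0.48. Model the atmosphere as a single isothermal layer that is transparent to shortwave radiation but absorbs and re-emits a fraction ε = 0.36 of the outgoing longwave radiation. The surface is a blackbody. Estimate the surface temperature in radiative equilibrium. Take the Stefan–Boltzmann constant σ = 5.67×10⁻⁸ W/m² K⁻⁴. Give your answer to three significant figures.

The planet radiates to space at T_e = [S(1−α)/(4σ)]^(1/4) = 66.36 K.
For a single slab of emissivity ε, T_s⁴ = 2T_e⁴/(2−ε); thus T_s = 66.36·(1.22)^(1/4) = 69.74 K.

69.7 K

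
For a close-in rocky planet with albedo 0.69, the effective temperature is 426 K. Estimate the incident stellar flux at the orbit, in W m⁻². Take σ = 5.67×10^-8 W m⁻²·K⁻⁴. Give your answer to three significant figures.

24100 W m⁻²

From S(1−α)/4 = σT⁴: S = 4σT⁴/(1−α).
σT⁴ = 5.67×10⁻⁸·(426)⁴ = 1867 W m⁻².
S = 4·1867/0.31 = 24090 W m⁻².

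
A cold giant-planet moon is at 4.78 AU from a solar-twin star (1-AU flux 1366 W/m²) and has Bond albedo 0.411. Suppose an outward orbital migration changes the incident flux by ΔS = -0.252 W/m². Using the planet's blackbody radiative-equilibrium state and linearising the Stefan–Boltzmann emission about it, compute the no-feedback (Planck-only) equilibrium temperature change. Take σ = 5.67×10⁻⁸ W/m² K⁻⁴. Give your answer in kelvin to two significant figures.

Irradiance scales as 1/d², so S = 1366 W/m² × (1/4.78)² = 59.79 W/m².
Unperturbed T_e = [59.79·(1−0.411)/(4σ)]^¼ = 111.6 K.
TOA radiative forcing: ΔF = (1−α)ΔS/4 = 0.589·(-0.252)/4 = -0.03711 W/m².
The Planck feedback parameter is 4σT_e³ = 0.3155 W/m²/K.
So ΔT₀ = -0.03711/0.3155 = -0.118 K.

-0.12 K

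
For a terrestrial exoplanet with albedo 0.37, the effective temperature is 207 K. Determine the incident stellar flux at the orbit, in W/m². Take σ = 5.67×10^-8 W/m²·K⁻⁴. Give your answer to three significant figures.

From S(1−α)/4 = σT⁴: S = 4σT⁴/(1−α).
σT⁴ = 5.67×10⁻⁸·(207)⁴ = 104.1 W/m².
S = 4·104.1/0.63 = 661.0 W/m².

661 W/m²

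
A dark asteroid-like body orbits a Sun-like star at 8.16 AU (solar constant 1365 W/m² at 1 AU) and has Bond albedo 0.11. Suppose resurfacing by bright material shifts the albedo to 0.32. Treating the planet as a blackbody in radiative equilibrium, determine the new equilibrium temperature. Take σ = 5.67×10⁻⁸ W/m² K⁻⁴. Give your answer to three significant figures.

88.5 K

Irradiance scales as 1/d², so S = 1365 W/m² × (1/8.16)² = 20.50 W/m².
With the new albedo, S(1−α₂)/4 = 3.485 W/m², so T₂ = 88.54 K.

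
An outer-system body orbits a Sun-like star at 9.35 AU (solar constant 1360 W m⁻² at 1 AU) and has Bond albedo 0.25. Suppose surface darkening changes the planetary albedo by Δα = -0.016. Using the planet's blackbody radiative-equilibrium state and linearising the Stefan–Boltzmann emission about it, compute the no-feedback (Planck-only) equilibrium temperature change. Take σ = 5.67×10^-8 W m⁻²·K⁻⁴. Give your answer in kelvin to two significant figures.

0.45 K

By the inverse-square law, S = 1360/9.35² = 15.56 W m⁻².
Unperturbed T_e = [15.56·(1−0.25)/(4σ)]^¼ = 84.69 K.
TOA radiative forcing: ΔF = −S·Δα/4 = −15.56·(-0.016)/4 = 0.06223 W m⁻².
The Planck feedback parameter is 4σT_e³ = 0.1378 W m⁻²/K.
Hence the no-feedback warming is ΔF/(4σT_e³) = 0.452 K.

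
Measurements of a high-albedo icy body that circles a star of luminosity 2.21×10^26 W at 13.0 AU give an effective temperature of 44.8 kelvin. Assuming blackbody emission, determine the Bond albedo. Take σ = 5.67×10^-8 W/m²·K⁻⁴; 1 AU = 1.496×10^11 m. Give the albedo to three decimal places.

0.804

d = 13.0 × 1.496×10^11 m = 1.945×10^12 m.
Flux at the orbit: S = L/(4πd²) = 2.21×10^26/(4π·(1.94×10^12)²) = 4.650 W/m².
Rearranging the radiative balance, α = 1 − 4σT⁴/S.
4σT⁴ = 4·5.67×10⁻⁸·(44.8)⁴ = 0.9136 W/m².
Hence α = 1 − 0.9136/4.650 = 0.8035.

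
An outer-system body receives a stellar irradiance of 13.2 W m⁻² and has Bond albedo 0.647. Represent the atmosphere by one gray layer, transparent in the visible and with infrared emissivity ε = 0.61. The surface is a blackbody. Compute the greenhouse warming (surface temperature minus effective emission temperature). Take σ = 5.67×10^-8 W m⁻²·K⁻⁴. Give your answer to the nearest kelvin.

6 K

Effective emission temperature (TOA balance): σT_e⁴ = S(1−α)/4 = 1.165 W m⁻² → T_e = 67.33 K.
Surface balance with a leaky layer gives σT_s⁴ = σT_e⁴·2/(2−ε), so T_s = T_e·[2/(2−0.61)]^(1/4) = 73.74 K.
T_s − T_e = 73.74 − 67.33 = 6.411 K.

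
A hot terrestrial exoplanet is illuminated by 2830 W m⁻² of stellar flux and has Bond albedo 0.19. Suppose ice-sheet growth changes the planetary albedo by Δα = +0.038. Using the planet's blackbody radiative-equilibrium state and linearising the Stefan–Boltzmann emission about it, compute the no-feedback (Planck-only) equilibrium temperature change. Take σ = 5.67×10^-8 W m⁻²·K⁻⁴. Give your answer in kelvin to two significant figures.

-3.7 kelvin

The baseline emission temperature is T_e = 317.1 K.
The change in absorbed flux is Δ[S(1−α)/4] = −SΔα/4 = -26.88 W m⁻².
Planck response: λ_P = 4σT_e³ = 4·5.67×10⁻⁸·(317.1)³ = 7.230 W m⁻²/K.
ΔT₀ = ΔF/λ_P = -26.88/7.230 = -3.72 K.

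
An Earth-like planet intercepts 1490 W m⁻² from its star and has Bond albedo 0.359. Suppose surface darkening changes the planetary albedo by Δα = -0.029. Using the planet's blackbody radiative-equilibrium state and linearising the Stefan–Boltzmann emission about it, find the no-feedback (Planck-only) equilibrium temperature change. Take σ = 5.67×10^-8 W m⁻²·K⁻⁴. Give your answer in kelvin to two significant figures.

2.9 kelvin

Reference equilibrium: T_e = [S(1−α)/(4σ)]^(1/4) = 254.7 K.
TOA radiative forcing: ΔF = −S·Δα/4 = −1490·(-0.029)/4 = 10.80 W m⁻².
Planck response: λ_P = 4σT_e³ = 4·5.67×10⁻⁸·(254.7)³ = 3.749 W m⁻²/K.
Hence the no-feedback warming is ΔF/(4σT_e³) = 2.88 K.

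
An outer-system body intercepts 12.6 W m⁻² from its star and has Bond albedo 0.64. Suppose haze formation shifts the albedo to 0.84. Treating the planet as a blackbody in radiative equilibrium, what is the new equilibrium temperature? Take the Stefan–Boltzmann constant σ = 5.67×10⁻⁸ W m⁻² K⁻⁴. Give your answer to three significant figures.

New equilibrium: T₂ = [(1−0.84)·12.60/(4σ)]^(1/4) = 54.60 K.

54.6 K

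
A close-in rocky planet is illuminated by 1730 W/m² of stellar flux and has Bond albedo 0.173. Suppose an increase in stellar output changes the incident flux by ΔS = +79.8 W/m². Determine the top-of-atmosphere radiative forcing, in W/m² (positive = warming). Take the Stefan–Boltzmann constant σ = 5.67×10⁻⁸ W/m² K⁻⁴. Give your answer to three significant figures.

16.5 W/m²

ΔF = Δ[S(1−α)]/4 = (1−0.173)·+79.8/4 = 16.50 W/m².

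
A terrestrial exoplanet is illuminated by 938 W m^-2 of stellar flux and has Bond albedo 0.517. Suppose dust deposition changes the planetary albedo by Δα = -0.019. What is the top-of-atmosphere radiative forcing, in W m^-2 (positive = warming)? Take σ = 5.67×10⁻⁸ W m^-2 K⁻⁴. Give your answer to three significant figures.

4.46 W m^-2

TOA radiative forcing: ΔF = −S·Δα/4 = −938.0·(-0.019)/4 = 4.455 W m^-2.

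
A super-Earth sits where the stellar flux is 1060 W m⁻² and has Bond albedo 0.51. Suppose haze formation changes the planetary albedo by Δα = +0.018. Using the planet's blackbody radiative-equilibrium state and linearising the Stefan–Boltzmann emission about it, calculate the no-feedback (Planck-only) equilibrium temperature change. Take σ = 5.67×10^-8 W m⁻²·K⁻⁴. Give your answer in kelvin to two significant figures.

-2.0 K

Unperturbed T_e = [1060·(1−0.51)/(4σ)]^¼ = 218.8 K.
TOA radiative forcing: ΔF = −S·Δα/4 = −1060·(+0.018)/4 = -4.770 W m⁻².
The Planck feedback parameter is 4σT_e³ = 2.374 W m⁻²/K.
Hence the no-feedback warming is ΔF/(4σT_e³) = -2.01 K.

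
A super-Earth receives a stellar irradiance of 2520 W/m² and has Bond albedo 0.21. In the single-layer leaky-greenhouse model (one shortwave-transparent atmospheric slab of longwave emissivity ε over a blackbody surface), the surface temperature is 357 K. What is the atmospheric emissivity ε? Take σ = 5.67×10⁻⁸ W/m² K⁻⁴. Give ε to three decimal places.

0.919

TOA balance gives T_e = 306.1 K.
Inverting T_s⁴ = 2T_e⁴/(2−ε): (T_e/T_s)⁴ = 0.5404, so ε = 2(1 − 0.5404) = 0.9192.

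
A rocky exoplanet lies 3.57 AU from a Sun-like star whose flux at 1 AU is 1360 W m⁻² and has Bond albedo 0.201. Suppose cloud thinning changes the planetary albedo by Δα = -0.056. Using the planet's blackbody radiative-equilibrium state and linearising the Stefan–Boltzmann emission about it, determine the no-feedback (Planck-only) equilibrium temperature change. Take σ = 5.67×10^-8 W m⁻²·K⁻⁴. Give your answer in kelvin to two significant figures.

By the inverse-square law, S = 1360/3.57² = 106.7 W m⁻².
Unperturbed T_e = [106.7·(1−0.201)/(4σ)]^¼ = 139.2 K.
TOA radiative forcing: ΔF = −S·Δα/4 = −106.7·(-0.056)/4 = 1.494 W m⁻².
The Planck feedback parameter is 4σT_e³ = 0.6123 W m⁻²/K.
Hence the no-feedback warming is ΔF/(4σT_e³) = 2.44 K.

2.4 K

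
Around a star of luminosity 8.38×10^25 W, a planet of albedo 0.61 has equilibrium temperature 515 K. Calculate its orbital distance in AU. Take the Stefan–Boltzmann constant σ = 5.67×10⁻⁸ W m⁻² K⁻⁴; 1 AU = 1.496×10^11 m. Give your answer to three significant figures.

0.0853 AU

The flux needed for this T is 4σT⁴/(1−0.61) = 40910 W m⁻².
S = L/(4πd²) → d = √(L/4πS) = √(8.38×10^25/(4π·40910)) = 1.277×10^10 m = 0.08535 AU.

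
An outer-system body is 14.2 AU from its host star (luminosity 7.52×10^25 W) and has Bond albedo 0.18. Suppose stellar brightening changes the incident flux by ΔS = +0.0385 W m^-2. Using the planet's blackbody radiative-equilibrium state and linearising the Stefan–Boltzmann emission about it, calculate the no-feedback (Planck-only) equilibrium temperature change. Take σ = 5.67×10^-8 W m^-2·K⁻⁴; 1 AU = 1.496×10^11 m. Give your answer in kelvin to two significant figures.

Orbital distance: d = 14.2 AU = 2.124×10^12 m.
Spreading L over a sphere of radius d: S = 7.52×10^25/(4π·2.12×10^12²) = 1.326 W m^-2.
Unperturbed T_e = [1.326·(1−0.18)/(4σ)]^¼ = 46.79 K.
Only a fraction (1−α) is absorbed and it's spread over 4πR², so ΔF = (1−α)ΔS/4 = 0.007893 W m^-2.
Linearising σT⁴ gives d(σT⁴)/dT = 4σT_e³ = 0.02324 W m^-2 per K.
Hence the no-feedback warming is ΔF/(4σT_e³) = 0.340 K.

0.34 K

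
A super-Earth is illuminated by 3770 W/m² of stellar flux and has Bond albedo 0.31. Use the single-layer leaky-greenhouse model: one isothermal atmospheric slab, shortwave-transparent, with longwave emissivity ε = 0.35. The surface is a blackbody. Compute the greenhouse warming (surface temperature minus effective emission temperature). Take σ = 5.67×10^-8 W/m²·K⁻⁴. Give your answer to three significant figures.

The planet radiates to space at T_e = [S(1−α)/(4σ)]^(1/4) = 327.3 K.
The surface balance (absorbed SW + ε·downward IR = σT_s⁴) with T_a⁴ = T_s⁴/2 reduces to T_s = T_e·[2/(2−ε)]^¼ = 343.4 K.
The atmosphere warms the surface by 16.12 K.

16.1 K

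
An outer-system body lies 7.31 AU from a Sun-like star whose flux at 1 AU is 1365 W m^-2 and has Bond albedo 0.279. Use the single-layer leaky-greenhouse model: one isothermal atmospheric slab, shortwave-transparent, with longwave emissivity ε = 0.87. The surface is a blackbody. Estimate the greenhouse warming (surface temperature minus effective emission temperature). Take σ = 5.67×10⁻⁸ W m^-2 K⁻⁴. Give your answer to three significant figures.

Flux at the orbit: S = 1365/(7.31)² = 25.54 W m^-2.
At the top of the atmosphere, σT_e⁴ = S(1−α)/4 = 4.604 W m^-2, giving T_e = 94.93 K.
Surface balance with a leaky layer gives σT_s⁴ = σT_e⁴·2/(2−ε), so T_s = T_e·[2/(2−0.87)]^(1/4) = 109.5 K.
The atmosphere warms the surface by 14.56 K.

14.6 K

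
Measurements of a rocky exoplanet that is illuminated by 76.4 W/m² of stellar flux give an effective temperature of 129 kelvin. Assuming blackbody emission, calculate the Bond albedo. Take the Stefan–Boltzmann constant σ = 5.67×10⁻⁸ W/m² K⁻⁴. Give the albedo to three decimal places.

Rearranging the radiative balance, α = 1 − 4σT⁴/S.
σT⁴ = 15.70 W/m², so 4σT⁴ = 62.81 W/m².
Hence α = 1 − 62.81/76.40 = 0.1779.

0.178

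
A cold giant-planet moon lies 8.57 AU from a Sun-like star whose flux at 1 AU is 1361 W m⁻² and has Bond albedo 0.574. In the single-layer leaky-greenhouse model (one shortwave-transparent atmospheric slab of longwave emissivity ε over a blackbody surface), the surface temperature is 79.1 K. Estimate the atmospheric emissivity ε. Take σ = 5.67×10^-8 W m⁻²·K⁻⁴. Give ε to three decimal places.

By the inverse-square law, S = 1361/8.57² = 18.53 W m⁻².
First, T_e = [18.53·(1−0.574)/(4σ)]^(1/4) = 76.81 K.
Inverting T_s⁴ = 2T_e⁴/(2−ε): (T_e/T_s)⁴ = 0.8891, so ε = 2(1 − 0.8891) = 0.2218.

0.222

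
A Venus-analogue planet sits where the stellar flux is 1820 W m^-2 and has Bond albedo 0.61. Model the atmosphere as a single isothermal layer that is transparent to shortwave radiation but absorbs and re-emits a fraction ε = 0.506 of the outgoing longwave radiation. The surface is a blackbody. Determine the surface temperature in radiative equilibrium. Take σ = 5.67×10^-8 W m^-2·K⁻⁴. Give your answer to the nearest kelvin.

254 K

The planet radiates to space at T_e = [S(1−α)/(4σ)]^(1/4) = 236.5 K.
Surface balance with a leaky layer gives σT_s⁴ = σT_e⁴·2/(2−ε), so T_s = T_e·[2/(2−0.506)]^(1/4) = 254.4 K.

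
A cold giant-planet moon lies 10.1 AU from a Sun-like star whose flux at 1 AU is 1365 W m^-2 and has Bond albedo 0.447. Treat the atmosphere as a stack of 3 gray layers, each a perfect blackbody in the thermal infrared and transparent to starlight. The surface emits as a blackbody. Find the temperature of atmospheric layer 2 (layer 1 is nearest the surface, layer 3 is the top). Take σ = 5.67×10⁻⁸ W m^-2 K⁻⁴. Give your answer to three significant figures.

Irradiance scales as 1/d², so S = 1365 W m^-2 × (1/10.1)² = 13.38 W m^-2.
The effective emission temperature is T_e = [S(1−α)/(4σ)]^¼ = 75.58 K.
The net upward flux σT_e⁴ is constant between every pair of levels, so T_k⁴ = (N+1−k)T_e⁴.
T_2 = (2)^(1/4)·75.58 = 89.88 K.

89.9 K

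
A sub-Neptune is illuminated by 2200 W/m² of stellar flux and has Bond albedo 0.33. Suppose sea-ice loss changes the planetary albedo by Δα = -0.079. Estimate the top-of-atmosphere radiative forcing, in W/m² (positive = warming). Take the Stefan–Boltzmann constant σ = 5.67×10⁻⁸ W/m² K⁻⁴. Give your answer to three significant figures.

43.5 W/m²

TOA radiative forcing: ΔF = −S·Δα/4 = −2200·(-0.079)/4 = 43.45 W/m².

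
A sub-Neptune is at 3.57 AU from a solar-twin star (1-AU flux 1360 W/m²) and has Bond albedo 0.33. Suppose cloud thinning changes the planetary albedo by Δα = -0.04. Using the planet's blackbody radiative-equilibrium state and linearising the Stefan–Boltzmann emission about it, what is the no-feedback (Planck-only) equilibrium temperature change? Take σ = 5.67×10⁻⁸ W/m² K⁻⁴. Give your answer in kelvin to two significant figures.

2.0 K

Irradiance scales as 1/d², so S = 1360 W/m² × (1/3.57)² = 106.7 W/m².
The baseline emission temperature is T_e = 133.2 K.
ΔF = −(S/4)Δα = −(106.7/4)×(-0.04) = 1.067 W/m².
Planck response: λ_P = 4σT_e³ = 4·5.67×10⁻⁸·(133.2)³ = 0.5366 W/m²/K.
ΔT₀ = ΔF/λ_P = 1.067/0.5366 = 1.99 K.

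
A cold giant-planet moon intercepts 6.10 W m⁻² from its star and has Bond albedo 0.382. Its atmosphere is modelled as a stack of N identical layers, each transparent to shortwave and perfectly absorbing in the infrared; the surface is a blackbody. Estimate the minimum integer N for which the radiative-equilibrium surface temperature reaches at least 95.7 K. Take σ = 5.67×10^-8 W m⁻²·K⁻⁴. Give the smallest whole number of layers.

5

The effective emission temperature is T_e = [S(1−α)/(4σ)]^¼ = 63.85 K.
T_s = (N+1)^(1/4)·T_e ≥ 95.7 K requires N+1 ≥ (T_s/T_e)⁴ = (95.7/63.85)⁴ = 5.046.
Rounding up, N = 5.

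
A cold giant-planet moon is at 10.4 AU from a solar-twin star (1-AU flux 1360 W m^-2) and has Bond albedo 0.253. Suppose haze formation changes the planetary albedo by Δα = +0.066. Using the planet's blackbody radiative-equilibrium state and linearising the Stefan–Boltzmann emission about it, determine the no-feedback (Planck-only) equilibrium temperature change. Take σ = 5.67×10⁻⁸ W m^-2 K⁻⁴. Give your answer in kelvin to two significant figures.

Irradiance scales as 1/d², so S = 1360 W m^-2 × (1/10.4)² = 12.57 W m^-2.
The baseline emission temperature is T_e = 80.22 K.
ΔF = −(S/4)Δα = −(12.57/4)×(+0.066) = -0.2075 W m^-2.
Planck response: λ_P = 4σT_e³ = 4·5.67×10⁻⁸·(80.22)³ = 0.1171 W m^-2/K.
So ΔT₀ = -0.2075/0.1171 = -1.77 K.

-1.8 K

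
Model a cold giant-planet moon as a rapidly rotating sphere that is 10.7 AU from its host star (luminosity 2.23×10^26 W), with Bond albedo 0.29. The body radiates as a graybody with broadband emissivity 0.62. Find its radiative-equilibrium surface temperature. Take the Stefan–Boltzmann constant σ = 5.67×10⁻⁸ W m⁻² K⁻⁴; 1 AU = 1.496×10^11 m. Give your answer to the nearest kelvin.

77 K

d = 10.7 × 1.496×10^11 m = 1.601×10^12 m.
Flux at the orbit: S = L/(4πd²) = 2.23×10^26/(4π·(1.60×10^12)²) = 6.926 W m⁻².
Averaging over the sphere, the absorbed flux is S(1−α)/4 = 1.229 W m⁻².
Equating to εσT⁴ with ε = 0.62: T = (1.229/0.62σ)^(1/4) = 76.90 K.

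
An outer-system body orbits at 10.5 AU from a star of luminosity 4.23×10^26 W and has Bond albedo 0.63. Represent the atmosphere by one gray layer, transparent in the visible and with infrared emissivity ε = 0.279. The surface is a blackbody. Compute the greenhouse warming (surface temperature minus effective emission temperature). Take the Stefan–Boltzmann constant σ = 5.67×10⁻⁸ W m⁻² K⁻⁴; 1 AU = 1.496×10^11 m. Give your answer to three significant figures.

2.63 kelvin

d = 10.5 × 1.496×10^11 m = 1.571×10^12 m.
S = L/(4πd²) = 13.64 W m⁻².
At the top of the atmosphere, σT_e⁴ = S(1−α)/4 = 1.262 W m⁻², giving T_e = 68.68 K.
The surface balance (absorbed SW + ε·downward IR = σT_s⁴) with T_a⁴ = T_s⁴/2 reduces to T_s = T_e·[2/(2−ε)]^¼ = 71.31 K.
The atmosphere warms the surface by 2.629 K.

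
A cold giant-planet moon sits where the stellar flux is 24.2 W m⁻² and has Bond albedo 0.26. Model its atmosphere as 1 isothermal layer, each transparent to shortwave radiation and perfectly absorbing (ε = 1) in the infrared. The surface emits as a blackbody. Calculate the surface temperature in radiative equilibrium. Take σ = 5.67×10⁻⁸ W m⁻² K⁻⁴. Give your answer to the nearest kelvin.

Top-of-atmosphere balance: σT_e⁴ = S(1−α)/4 = 4.477 W m⁻² → T_e = 94.27 K.
With N = 1 opaque layers, T_s = (N+1)^(1/4)·T_e = 2^(1/4)·94.27 = 112.1 K.

112 K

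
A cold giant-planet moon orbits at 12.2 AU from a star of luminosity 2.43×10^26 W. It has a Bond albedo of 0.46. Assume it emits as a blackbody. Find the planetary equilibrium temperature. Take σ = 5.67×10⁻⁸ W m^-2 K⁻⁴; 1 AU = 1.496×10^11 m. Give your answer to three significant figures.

d = 12.2 × 1.496×10^11 m = 1.825×10^12 m.
S = L/(4πd²) = 5.805 W m^-2.
Averaging over the sphere, the absorbed flux is S(1−α)/4 = 0.7837 W m^-2.
Set σT⁴ = 0.7837 → T = (0.7837/σ)^(1/4) = 60.97 K.

61.0 kelvin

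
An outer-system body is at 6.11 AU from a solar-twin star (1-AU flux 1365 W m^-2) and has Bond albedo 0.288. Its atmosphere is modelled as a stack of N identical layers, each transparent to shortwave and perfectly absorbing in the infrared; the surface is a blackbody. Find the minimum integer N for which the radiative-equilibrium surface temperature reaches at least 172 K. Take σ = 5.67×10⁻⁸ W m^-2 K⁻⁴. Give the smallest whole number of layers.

By the inverse-square law, S = 1365/6.11² = 36.56 W m^-2.
OLR = S(1−α)/4 = 6.508 W m^-2; the top layer radiates at T_e = 103.5 K.
Need (N+1)T_e⁴ ≥ T_s⁴, i.e. N+1 ≥ (172/103.5)⁴ = 7.625.
Rounding up, N = 7.

7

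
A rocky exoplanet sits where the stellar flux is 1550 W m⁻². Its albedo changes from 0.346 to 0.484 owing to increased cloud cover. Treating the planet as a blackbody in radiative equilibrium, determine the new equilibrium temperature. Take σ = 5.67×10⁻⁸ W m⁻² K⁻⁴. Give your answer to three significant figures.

New equilibrium: T₂ = [(1−0.484)·1550/(4σ)]^(1/4) = 243.7 K.

244 K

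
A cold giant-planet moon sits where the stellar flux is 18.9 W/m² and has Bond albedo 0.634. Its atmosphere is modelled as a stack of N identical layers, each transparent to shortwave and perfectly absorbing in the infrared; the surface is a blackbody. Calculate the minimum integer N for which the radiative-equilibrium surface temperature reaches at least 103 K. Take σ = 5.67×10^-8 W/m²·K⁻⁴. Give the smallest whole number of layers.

3

Top-of-atmosphere balance: σT_e⁴ = S(1−α)/4 = 1.729 W/m² → T_e = 74.31 K.
T_s = (N+1)^(1/4)·T_e ≥ 103 K requires N+1 ≥ (T_s/T_e)⁴ = (103/74.31)⁴ = 3.690.
The minimum whole number is N = 3.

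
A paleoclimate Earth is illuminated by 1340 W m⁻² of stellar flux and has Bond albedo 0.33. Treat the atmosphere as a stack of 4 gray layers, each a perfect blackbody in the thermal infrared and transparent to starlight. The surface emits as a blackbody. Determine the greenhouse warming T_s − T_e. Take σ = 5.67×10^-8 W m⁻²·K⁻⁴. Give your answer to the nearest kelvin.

124 K

Top-of-atmosphere balance: σT_e⁴ = S(1−α)/4 = 224.4 W m⁻² → T_e = 250.8 K.
T_s = (N+1)^(1/4)·T_e = 375.1 K.
Warming: T_s − T_e = 124.2 K.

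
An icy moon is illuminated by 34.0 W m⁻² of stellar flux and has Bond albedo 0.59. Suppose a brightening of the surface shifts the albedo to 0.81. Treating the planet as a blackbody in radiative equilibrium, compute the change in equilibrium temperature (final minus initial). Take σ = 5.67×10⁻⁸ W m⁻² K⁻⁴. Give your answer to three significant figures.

With α = 0.59, T₁ = 88.54 K.
Final:   T₂ = [S(1−0.81)/(4σ)]^(1/4) = 73.05 K.
ΔT = T₂ − T₁ = -15.49 K.

-15.5 K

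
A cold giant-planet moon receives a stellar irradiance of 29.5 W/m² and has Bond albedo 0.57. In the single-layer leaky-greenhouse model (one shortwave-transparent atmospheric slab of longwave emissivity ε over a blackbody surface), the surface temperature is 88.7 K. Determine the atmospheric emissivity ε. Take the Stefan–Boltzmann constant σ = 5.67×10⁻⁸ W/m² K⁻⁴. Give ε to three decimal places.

0.193

Effective temperature: T_e = [S(1−α)/(4σ)]^(1/4) = 86.48 K.
Since (2−ε)/2 = (T_e/T_s)⁴ = 0.9036, ε = 0.1929.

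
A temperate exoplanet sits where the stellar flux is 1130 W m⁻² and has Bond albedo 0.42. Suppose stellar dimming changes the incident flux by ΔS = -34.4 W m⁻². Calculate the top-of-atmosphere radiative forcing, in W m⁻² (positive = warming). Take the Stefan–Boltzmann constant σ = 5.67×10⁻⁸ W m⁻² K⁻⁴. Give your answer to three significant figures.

-4.99 W m⁻²

ΔF = Δ[S(1−α)]/4 = (1−0.42)·-34.4/4 = -4.988 W m⁻².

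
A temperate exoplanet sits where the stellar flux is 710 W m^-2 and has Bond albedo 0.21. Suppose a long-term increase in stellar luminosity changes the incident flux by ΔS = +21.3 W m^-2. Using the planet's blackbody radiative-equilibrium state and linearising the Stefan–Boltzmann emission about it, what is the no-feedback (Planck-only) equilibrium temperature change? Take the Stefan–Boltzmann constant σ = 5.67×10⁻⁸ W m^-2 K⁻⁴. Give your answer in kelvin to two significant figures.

1.7 K

The baseline emission temperature is T_e = 223.0 K.
ΔF = Δ[S(1−α)]/4 = (1−0.21)·+21.3/4 = 4.207 W m^-2.
The Planck feedback parameter is 4σT_e³ = 2.515 W m^-2/K.
ΔT₀ = ΔF/λ_P = 4.207/2.515 = 1.67 K.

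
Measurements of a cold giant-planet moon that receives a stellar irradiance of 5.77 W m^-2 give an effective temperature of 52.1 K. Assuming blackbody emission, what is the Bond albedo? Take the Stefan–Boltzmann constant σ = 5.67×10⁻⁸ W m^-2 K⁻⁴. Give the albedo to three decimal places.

Energy balance: S(1−α)/4 = σT⁴, so 1−α = 4σT⁴/S.
σT⁴ = 0.4178 W m^-2, so 4σT⁴ = 1.671 W m^-2.
Hence α = 1 − 1.671/5.770 = 0.7104.

0.710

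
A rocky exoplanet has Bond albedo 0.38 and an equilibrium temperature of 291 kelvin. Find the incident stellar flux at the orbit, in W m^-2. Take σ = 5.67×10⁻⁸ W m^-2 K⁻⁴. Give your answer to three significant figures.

2620 W m^-2

From S(1−α)/4 = σT⁴: S = 4σT⁴/(1−α).
The emitted flux is σT⁴ = 406.6 W m^-2.
S = 4·406.6/0.62 = 2623 W m^-2.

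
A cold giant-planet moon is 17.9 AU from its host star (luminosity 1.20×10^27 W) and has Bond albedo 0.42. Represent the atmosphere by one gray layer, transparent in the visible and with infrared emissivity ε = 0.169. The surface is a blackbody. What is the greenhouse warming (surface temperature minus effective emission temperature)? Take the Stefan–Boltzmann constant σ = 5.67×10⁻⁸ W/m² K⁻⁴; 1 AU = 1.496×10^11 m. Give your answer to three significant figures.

1.70 K

d = 17.9 × 1.496×10^11 m = 2.678×10^12 m.
Flux at the orbit: S = L/(4πd²) = 1.20×10^27/(4π·(2.68×10^12)²) = 13.32 W/m².
At the top of the atmosphere, σT_e⁴ = S(1−α)/4 = 1.931 W/m², giving T_e = 76.39 K.
Surface balance with a leaky layer gives σT_s⁴ = σT_e⁴·2/(2−ε), so T_s = T_e·[2/(2−0.169)]^(1/4) = 78.10 K.
T_s − T_e = 78.10 − 76.39 = 1.705 K.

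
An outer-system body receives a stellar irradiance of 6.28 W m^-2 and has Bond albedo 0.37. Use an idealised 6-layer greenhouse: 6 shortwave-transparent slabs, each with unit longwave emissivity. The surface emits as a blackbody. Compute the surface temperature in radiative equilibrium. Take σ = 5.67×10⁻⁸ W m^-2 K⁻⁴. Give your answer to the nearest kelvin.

The effective emission temperature is T_e = [S(1−α)/(4σ)]^¼ = 64.63 K.
With N = 6 opaque layers, T_s = (N+1)^(1/4)·T_e = 7^(1/4)·64.63 = 105.1 K.

105 K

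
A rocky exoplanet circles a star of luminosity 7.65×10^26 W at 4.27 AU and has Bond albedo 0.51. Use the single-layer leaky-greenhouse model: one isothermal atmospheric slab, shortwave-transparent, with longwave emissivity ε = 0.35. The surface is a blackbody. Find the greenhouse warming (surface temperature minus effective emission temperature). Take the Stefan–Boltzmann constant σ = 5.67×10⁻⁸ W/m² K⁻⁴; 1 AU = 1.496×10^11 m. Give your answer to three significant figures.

d = 4.27 × 1.496×10^11 m = 6.388×10^11 m.
S = L/(4πd²) = 149.2 W/m².
Effective emission temperature (TOA balance): σT_e⁴ = S(1−α)/4 = 18.28 W/m² → T_e = 134.0 K.
The surface balance (absorbed SW + ε·downward IR = σT_s⁴) with T_a⁴ = T_s⁴/2 reduces to T_s = T_e·[2/(2−ε)]^¼ = 140.6 K.
The atmosphere warms the surface by 6.601 K.

6.60 K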